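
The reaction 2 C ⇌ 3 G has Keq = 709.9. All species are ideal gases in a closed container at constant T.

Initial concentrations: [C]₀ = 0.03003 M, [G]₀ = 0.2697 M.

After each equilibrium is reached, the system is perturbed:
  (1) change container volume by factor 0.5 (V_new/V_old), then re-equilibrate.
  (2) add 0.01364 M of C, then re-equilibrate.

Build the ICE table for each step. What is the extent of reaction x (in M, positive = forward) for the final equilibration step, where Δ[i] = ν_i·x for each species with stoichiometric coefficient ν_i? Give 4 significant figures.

Q₀ = 21.75 vs Keq = 709.9 ⇒ Q<K, forward
Step 1:
                   C          G
  init       0.03003     0.2697
  Δ          -0.0237    0.03555
  eq         0.00633     0.3053
  solve Keq expr → x = 0.01185; check Q = 709.9
Then change container volume by factor 0.5 (V_new/V_old).
Step 2:
                   C          G
  init       0.01266     0.6105
  Δ          0.00492   -0.00738
  eq         0.01758     0.6031
  solve Keq expr → x = -0.00246; check Q = 709.9
Then add 0.01364 M of C.
Step 3:
                   C          G
  init       0.03122     0.6031
  Δ         -0.01279    0.01919
  eq         0.01843     0.6223
  solve Keq expr → x = 0.006397; check Q = 709.9

x = 0.006397 M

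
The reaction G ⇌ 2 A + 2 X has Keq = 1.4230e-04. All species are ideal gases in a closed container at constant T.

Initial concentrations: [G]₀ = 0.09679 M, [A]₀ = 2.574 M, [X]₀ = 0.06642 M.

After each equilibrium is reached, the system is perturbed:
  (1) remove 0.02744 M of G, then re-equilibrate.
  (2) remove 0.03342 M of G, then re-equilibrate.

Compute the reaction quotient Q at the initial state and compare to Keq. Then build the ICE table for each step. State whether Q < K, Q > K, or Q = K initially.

Q₀ = 0.302 vs Keq = 1.4230e-04 ⇒ Q>K, reverse
Step 1:
                  G         A         X
  I         0.09679     2.574   0.06642
  C         0.03236  -0.06471  -0.06471
  E          0.1291     2.509  0.001708
  solve Keq expr → x = -0.03236; check Q = 1.4230e-04
Then remove 0.02744 M of G.
Step 2:
                  G         A         X
  I          0.1017     2.509  0.001708
  C       9.5746e-05 -1.9149e-04 -1.9149e-04
  E          0.1018     2.509  0.001517
  solve Keq expr → x = -9.5746e-05; check Q = 1.4230e-04
Then remove 0.03342 M of G.
Step 3:
                  G         A         X
  I         0.06838     2.509  0.001517
  C       1.3615e-04 -2.7231e-04 -2.7231e-04
  E         0.06852     2.509  0.001245
  solve Keq expr → x = -1.3615e-04; check Q = 1.4230e-04

Q₀ = 0.302; Q > K (proceeds reverse)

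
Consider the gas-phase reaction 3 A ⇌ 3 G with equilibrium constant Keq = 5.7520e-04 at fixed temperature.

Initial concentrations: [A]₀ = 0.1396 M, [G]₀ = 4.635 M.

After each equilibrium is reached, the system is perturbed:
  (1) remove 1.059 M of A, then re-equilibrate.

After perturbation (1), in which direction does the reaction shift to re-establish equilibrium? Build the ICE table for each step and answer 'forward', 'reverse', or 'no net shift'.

Direction: reverse

Q₀ = 3.6601e+04 vs Keq = 5.7520e-04 ⇒ Q>K, reverse
Step 1:
                    A           G
  init         0.1396       4.635
  Δ             4.268      -4.268
  eq            4.408      0.3666
  solve Keq expr → x = -1.423; check Q = 5.7520e-04
Then remove 1.059 M of A.
Step 2:
                    A           G
  init          3.349      0.3666
  Δ           0.08131    -0.08131
  eq             3.43      0.2853
  solve Keq expr → x = -0.0271; check Q = 5.7520e-04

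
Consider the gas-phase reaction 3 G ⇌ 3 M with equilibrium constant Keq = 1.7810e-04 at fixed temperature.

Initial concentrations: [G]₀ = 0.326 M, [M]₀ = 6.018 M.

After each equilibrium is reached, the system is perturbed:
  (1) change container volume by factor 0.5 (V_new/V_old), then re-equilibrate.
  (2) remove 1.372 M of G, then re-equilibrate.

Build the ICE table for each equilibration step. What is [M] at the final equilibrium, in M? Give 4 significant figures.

[M]_eq = 0.6028 M

Q₀ = 6291 vs Keq = 1.7810e-04 ⇒ Q>K, reverse
Step 1:
                  G         M
  I           0.326     6.018
  C            5.68     -5.68
  E           6.006    0.3379
  solve Keq expr → x = -1.893; check Q = 1.7810e-04
Then change container volume by factor 0.5 (V_new/V_old).
Step 2:
                  G         M
  I           12.01    0.6758
  C               0         0
  E           12.01    0.6758
  solve Keq expr → x = 0; check Q = 1.7810e-04
Then remove 1.372 M of G.
Step 3:
                  G         M
  I           10.64    0.6758
  C         0.07308  -0.07308
  E           10.71    0.6028
  solve Keq expr → x = -0.02436; check Q = 1.7810e-04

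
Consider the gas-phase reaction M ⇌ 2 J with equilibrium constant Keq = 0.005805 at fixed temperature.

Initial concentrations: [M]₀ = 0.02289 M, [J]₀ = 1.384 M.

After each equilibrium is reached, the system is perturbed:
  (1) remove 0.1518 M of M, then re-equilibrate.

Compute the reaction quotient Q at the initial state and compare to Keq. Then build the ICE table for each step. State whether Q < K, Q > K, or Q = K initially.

Q₀ = 83.68 vs Keq = 0.005805 ⇒ Q>K, reverse
Step 1:
                   M          J
  I          0.02289      1.384
  C           0.6605     -1.321
  E           0.6834    0.06299
  solve Keq expr → x = -0.6605; check Q = 0.005805
Then remove 0.1518 M of M.
Step 2:
                   M          J
  I           0.5316    0.06299
  C         0.003623  -0.007245
  E           0.5352    0.05574
  solve Keq expr → x = -0.003623; check Q = 0.005805

Q₀ = 83.68; Q > K (proceeds reverse)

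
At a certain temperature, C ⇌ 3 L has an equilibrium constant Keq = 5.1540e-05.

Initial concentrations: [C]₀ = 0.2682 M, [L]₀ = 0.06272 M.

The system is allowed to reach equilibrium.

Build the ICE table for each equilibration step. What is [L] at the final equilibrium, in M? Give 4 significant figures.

Q₀ = 9.1994e-04 vs Keq = 5.1540e-05 ⇒ Q>K, reverse
Step 1:
                  C         L
  Initial    0.2682   0.06272
  Change    0.01278  -0.03835
  Equil       0.281   0.02437
  solve Keq expr → x = -0.01278; check Q = 5.1540e-05

[L]_eq = 0.02437 M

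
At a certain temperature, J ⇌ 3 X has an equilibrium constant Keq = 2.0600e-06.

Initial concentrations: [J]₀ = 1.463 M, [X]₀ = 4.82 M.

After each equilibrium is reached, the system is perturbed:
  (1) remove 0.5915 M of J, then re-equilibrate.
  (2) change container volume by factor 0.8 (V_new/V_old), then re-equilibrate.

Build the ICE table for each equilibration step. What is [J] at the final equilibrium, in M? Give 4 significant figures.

Q₀ = 76.54 vs Keq = 2.0600e-06 ⇒ Q>K, reverse
Step 1:
                   J          X
  I            1.463       4.82
  C            1.601     -4.802
  E            3.064    0.01848
  solve Keq expr → x = -1.601; check Q = 2.0600e-06
Then remove 0.5915 M of J.
Step 2:
                   J          X
  I            2.472    0.01848
  C       4.2479e-04  -0.001274
  E            2.472    0.01721
  solve Keq expr → x = -4.2479e-04; check Q = 2.0600e-06
Then change container volume by factor 0.8 (V_new/V_old).
Step 3:
                   J          X
  I            3.091    0.02151
  C       9.9027e-04  -0.002971
  E            3.092    0.01854
  solve Keq expr → x = -9.9027e-04; check Q = 2.0600e-06

[J]_eq = 3.092 M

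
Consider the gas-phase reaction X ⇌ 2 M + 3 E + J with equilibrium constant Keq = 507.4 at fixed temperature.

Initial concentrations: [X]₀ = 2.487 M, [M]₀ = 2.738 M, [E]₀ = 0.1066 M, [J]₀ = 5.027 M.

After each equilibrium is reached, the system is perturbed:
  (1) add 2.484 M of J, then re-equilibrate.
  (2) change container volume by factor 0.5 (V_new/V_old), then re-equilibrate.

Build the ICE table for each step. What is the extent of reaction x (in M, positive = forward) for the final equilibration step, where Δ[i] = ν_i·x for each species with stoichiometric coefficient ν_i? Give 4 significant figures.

Q₀ = 0.01836 vs Keq = 507.4 ⇒ Q<K, forward
Step 1:
                    X           M           E           J
  init          2.487       2.738      0.1066       5.027
  Δ           -0.6744       1.349       2.023      0.6744
  eq            1.813       4.087        2.13       5.701
  solve Keq expr → x = 0.6744; check Q = 507.4
Then add 2.484 M of J.
Step 2:
                    X           M           E           J
  init          1.813       4.087        2.13       8.185
  Δ           0.05955     -0.1191     -0.1787    -0.05955
  eq            1.872       3.968       1.951       8.126
  solve Keq expr → x = -0.05955; check Q = 507.4
Then change container volume by factor 0.5 (V_new/V_old).
Step 3:
                    X           M           E           J
  init          3.744       7.935       3.902       16.25
  Δ            0.7864      -1.573      -2.359     -0.7864
  eq            4.531       6.362       1.543       15.47
  solve Keq expr → x = -0.7864; check Q = 507.4

x = -0.7864 M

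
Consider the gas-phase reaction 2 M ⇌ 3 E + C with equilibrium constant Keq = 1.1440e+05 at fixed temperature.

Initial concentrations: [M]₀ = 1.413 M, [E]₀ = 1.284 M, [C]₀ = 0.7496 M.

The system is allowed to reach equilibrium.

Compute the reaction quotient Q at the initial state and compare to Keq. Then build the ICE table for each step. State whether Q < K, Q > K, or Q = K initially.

Q₀ = 0.7948; Q < K (proceeds forward)

Q₀ = 0.7948 vs Keq = 1.1440e+05 ⇒ Q<K, forward
Step 1:
                    M           E           C
  init          1.413       1.284      0.7496
  Δ            -1.391       2.087      0.6955
  eq          0.02199       3.371       1.445
  solve Keq expr → x = 0.6955; check Q = 1.1440e+05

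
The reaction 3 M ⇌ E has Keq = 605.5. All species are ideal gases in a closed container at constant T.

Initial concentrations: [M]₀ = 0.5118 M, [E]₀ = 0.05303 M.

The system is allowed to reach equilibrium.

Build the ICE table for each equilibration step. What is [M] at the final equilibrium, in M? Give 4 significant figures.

Q₀ = 0.3956 vs Keq = 605.5 ⇒ Q<K, forward
Step 1:
                    M           E
  init         0.5118     0.05303
  Δ           -0.4426      0.1475
  eq          0.06919      0.2006
  solve Keq expr → x = 0.1475; check Q = 605.5

[M]_eq = 0.06919 M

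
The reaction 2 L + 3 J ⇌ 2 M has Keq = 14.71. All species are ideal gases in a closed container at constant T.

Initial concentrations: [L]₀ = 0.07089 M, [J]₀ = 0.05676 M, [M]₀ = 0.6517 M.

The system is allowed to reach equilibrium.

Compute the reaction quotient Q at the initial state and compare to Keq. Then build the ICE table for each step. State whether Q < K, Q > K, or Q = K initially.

Q₀ = 4.6217e+05; Q > K (proceeds reverse)

Q₀ = 4.6217e+05 vs Keq = 14.71 ⇒ Q>K, reverse
Step 1:
                    L           J           M
  init        0.07089     0.05676      0.6517
  Δ            0.2631      0.3947     -0.2631
  eq            0.334      0.4514      0.3886
  solve Keq expr → x = -0.1316; check Q = 14.71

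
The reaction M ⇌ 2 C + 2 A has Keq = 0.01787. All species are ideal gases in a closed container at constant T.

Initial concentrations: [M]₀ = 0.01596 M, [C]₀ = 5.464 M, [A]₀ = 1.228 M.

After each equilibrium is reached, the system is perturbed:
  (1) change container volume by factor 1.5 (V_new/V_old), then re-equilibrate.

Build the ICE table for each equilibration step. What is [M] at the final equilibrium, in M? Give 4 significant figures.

Q₀ = 2821 vs Keq = 0.01787 ⇒ Q>K, reverse
Step 1:
                    M           C           A
  I           0.01596       5.464       1.228
  C            0.6017      -1.203      -1.203
  E            0.6176       4.261     0.02466
  solve Keq expr → x = -0.6017; check Q = 0.01787
Then change container volume by factor 1.5 (V_new/V_old).
Step 2:
                    M           C           A
  I            0.4118        2.84     0.01644
  C         -0.006687     0.01337     0.01337
  E            0.4051       2.854     0.02981
  solve Keq expr → x = 0.006687; check Q = 0.01787

[M]_eq = 0.4051 M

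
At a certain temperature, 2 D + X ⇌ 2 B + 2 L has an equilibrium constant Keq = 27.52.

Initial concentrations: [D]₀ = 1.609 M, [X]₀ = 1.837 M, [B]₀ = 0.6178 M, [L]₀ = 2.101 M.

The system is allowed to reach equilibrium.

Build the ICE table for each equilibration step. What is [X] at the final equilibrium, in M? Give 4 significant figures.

[X]_eq = 1.395 M

Q₀ = 0.3543 vs Keq = 27.52 ⇒ Q<K, forward
Step 1:
                    D           X           B           L
  I             1.609       1.837      0.6178       2.101
  C           -0.8848     -0.4424      0.8848      0.8848
  E            0.7242       1.395       1.503       2.986
  solve Keq expr → x = 0.4424; check Q = 27.52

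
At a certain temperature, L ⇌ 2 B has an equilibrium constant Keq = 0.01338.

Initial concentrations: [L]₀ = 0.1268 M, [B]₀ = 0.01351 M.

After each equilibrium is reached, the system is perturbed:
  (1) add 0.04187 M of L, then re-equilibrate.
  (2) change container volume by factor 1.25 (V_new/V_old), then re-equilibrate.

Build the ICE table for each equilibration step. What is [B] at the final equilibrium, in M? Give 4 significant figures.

[B]_eq = 0.04012 M

Q₀ = 0.001439 vs Keq = 0.01338 ⇒ Q<K, forward
Step 1:
                   L          B
  I           0.1268    0.01351
  C         -0.01277    0.02555
  E            0.114    0.03906
  solve Keq expr → x = 0.01277; check Q = 0.01338
Then add 0.04187 M of L.
Step 2:
                   L          B
  I           0.1559    0.03906
  C        -0.003079   0.006158
  E           0.1528    0.04522
  solve Keq expr → x = 0.003079; check Q = 0.01338
Then change container volume by factor 1.25 (V_new/V_old).
Step 3:
                   L          B
  I           0.1223    0.03617
  C        -0.001971   0.003942
  E           0.1203    0.04012
  solve Keq expr → x = 0.001971; check Q = 0.01338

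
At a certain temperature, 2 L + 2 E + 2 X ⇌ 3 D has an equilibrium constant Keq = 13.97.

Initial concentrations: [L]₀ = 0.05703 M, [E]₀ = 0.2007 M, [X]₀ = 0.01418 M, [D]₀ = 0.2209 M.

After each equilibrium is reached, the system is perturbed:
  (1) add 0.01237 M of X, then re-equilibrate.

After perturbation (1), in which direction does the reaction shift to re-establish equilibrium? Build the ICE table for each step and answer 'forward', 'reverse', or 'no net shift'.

Q₀ = 4.0920e+05 vs Keq = 13.97 ⇒ Q>K, reverse
Step 1:
                   L          E          X          D
  init       0.05703     0.2007    0.01418     0.2209
  Δ          0.09869    0.09869    0.09869     -0.148
  eq          0.1557     0.2994     0.1129    0.07286
  solve Keq expr → x = -0.04935; check Q = 13.97
Then add 0.01237 M of X.
Step 2:
                   L          E          X          D
  init        0.1557     0.2994     0.1252    0.07286
  Δ        -0.002163  -0.002163  -0.002163   0.003244
  eq          0.1536     0.2972     0.1231    0.07611
  solve Keq expr → x = 0.001081; check Q = 13.97

Direction: forward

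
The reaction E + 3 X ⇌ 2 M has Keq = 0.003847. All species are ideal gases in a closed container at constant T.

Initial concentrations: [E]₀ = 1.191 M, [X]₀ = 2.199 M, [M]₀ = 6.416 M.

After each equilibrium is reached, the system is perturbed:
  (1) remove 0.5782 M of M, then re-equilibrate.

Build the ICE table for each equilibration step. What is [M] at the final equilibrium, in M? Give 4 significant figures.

Q₀ = 3.25 vs Keq = 0.003847 ⇒ Q>K, reverse
Step 1:
                   E          X          M
  init         1.191      2.199      6.416
  Δ            1.952      5.855     -3.903
  eq           3.143      8.054      2.513
  solve Keq expr → x = -1.952; check Q = 0.003847
Then remove 0.5782 M of M.
Step 2:
                   E          X          M
  init         3.143      8.054      1.935
  Δ           -0.154     -0.462      0.308
  eq           2.989      7.592      2.243
  solve Keq expr → x = 0.154; check Q = 0.003847

[M]_eq = 2.243 M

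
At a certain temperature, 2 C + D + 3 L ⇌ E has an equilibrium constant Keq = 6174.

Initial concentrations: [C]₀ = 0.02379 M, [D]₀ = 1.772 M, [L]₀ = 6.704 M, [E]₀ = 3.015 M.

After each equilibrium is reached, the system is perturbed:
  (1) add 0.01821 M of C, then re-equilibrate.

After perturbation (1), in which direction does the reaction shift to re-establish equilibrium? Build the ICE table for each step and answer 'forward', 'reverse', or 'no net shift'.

Q₀ = 9.978 vs Keq = 6174 ⇒ Q<K, forward
Step 1:
                  C         D         L         E
  init      0.02379     1.772     6.704     3.015
  Δ        -0.02282  -0.01141  -0.03423   0.01141
  eq      9.6869e-04     1.761      6.67     3.026
  solve Keq expr → x = 0.01141; check Q = 6174
Then add 0.01821 M of C.
Step 2:
                  C         D         L         E
  init      0.01918     1.761      6.67     3.026
  Δ         -0.0182   -0.0091   -0.0273    0.0091
  eq      9.7867e-04     1.751     6.642     3.036
  solve Keq expr → x = 0.0091; check Q = 6174

Direction: forward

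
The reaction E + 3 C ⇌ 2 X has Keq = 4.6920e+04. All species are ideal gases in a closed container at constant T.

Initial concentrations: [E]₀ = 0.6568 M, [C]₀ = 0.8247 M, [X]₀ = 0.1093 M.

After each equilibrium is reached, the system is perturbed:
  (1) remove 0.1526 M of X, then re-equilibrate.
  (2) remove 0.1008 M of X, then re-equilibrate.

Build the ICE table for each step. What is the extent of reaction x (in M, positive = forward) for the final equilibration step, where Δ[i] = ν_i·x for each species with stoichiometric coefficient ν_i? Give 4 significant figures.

x = 0.001087 M

Q₀ = 0.03243 vs Keq = 4.6920e+04 ⇒ Q<K, forward
Step 1:
                  E         C         X
  Initial    0.6568    0.8247    0.1093
  Change    -0.2655   -0.7965     0.531
  Equil      0.3913   0.02816    0.6403
  solve Keq expr → x = 0.2655; check Q = 4.6920e+04
Then remove 0.1526 M of X.
Step 2:
                  E         C         X
  Initial    0.3913   0.02816    0.4877
  Change  -0.001515 -0.004546  0.003031
  Equil      0.3898   0.02362    0.4908
  solve Keq expr → x = 0.001515; check Q = 4.6920e+04
Then remove 0.1008 M of X.
Step 3:
                  E         C         X
  Initial    0.3898   0.02362      0.39
  Change  -0.001087 -0.003262  0.002174
  Equil      0.3887   0.02035    0.3921
  solve Keq expr → x = 0.001087; check Q = 4.6920e+04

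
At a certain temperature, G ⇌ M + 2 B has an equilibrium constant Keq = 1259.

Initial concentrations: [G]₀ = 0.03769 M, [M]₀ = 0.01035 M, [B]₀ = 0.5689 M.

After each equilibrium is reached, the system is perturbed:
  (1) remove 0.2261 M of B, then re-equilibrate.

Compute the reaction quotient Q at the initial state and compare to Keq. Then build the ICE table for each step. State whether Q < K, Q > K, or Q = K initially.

Q₀ = 0.08888; Q < K (proceeds forward)

Q₀ = 0.08888 vs Keq = 1259 ⇒ Q<K, forward
Step 1:
                  G         M         B
  init      0.03769   0.01035    0.5689
  Δ        -0.03767   0.03767   0.07535
  eq      1.5832e-05   0.04802    0.6442
  solve Keq expr → x = 0.03767; check Q = 1259
Then remove 0.2261 M of B.
Step 2:
                  G         M         B
  init    1.5832e-05   0.04802    0.4181
  Δ       -9.1608e-06 9.1608e-06 1.8322e-05
  eq      6.6714e-06   0.04803    0.4182
  solve Keq expr → x = 9.1608e-06; check Q = 1259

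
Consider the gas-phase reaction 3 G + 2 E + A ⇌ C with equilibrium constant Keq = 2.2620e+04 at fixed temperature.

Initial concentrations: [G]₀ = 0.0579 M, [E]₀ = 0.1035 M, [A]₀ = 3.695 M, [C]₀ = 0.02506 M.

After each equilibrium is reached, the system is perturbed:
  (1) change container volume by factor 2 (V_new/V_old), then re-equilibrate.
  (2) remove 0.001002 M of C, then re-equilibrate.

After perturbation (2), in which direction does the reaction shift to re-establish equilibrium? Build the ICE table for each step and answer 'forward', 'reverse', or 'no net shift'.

Q₀ = 3262 vs Keq = 2.2620e+04 ⇒ Q<K, forward
Step 1:
                  G         E         A         C
  Initial    0.0579    0.1035     3.695   0.02506
  Change   -0.02143  -0.01429 -0.007144  0.007144
  Equil     0.03647   0.08921     3.688    0.0322
  solve Keq expr → x = 0.007144; check Q = 2.2620e+04
Then change container volume by factor 2 (V_new/V_old).
Step 2:
                  G         E         A         C
  Initial   0.01823   0.04461     1.844    0.0161
  Change    0.02134   0.01423  0.007115 -0.007115
  Equil     0.03958   0.05884     1.851  0.008987
  solve Keq expr → x = -0.007115; check Q = 2.2620e+04
Then remove 0.001002 M of C.
Step 3:
                  G         E         A         C
  Initial   0.03958   0.05884     1.851  0.007985
  Change  -8.4084e-04 -5.6056e-04 -2.8028e-04 2.8028e-04
  Equil     0.03874   0.05828     1.851  0.008265
  solve Keq expr → x = 2.8028e-04; check Q = 2.2620e+04

Direction: forward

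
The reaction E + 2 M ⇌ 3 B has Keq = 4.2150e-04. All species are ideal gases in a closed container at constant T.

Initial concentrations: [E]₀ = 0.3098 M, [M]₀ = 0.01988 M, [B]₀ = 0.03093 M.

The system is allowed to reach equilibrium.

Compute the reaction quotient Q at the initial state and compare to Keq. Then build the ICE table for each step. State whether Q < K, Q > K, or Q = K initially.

Q₀ = 0.2417; Q > K (proceeds reverse)

Q₀ = 0.2417 vs Keq = 4.2150e-04 ⇒ Q>K, reverse
Step 1:
                    E           M           B
  Initial      0.3098     0.01988     0.03093
  Change     0.008425     0.01685    -0.02527
  Equil        0.3182     0.03673    0.005656
  solve Keq expr → x = -0.008425; check Q = 4.2150e-04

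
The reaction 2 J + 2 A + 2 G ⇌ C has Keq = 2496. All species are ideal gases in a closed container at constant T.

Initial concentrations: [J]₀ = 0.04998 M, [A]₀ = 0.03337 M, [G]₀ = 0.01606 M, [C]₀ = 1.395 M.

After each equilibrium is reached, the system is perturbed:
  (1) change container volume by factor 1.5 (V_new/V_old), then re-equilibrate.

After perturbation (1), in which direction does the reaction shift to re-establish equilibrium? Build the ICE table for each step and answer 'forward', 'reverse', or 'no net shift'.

Q₀ = 1.9444e+09 vs Keq = 2496 ⇒ Q>K, reverse
Step 1:
                  J         A         G         C
  I         0.04998   0.03337   0.01606     1.395
  C          0.2498    0.2498    0.2498   -0.1249
  E          0.2997    0.2831    0.2658      1.27
  solve Keq expr → x = -0.1249; check Q = 2496
Then change container volume by factor 1.5 (V_new/V_old).
Step 2:
                  J         A         G         C
  I          0.1998    0.1888    0.1772    0.8467
  C         0.07371   0.07371   0.07371  -0.03685
  E          0.2735    0.2625    0.2509    0.8099
  solve Keq expr → x = -0.03685; check Q = 2496

Direction: reverse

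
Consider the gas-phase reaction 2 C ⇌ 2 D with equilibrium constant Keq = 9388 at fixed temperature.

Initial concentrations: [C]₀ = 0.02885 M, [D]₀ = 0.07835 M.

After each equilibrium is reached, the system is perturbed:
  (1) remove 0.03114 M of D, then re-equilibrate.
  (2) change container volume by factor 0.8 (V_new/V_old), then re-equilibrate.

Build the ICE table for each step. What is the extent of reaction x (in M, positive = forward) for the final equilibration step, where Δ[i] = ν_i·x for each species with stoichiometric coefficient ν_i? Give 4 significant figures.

Q₀ = 7.375 vs Keq = 9388 ⇒ Q<K, forward
Step 1:
                  C         D
  init      0.02885   0.07835
  Δ        -0.02775   0.02775
  eq       0.001095    0.1061
  solve Keq expr → x = 0.01388; check Q = 9388
Then remove 0.03114 M of D.
Step 2:
                  C         D
  init     0.001095   0.07496
  Δ       -3.1811e-04 3.1811e-04
  eq      7.7698e-04   0.07528
  solve Keq expr → x = 1.5905e-04; check Q = 9388
Then change container volume by factor 0.8 (V_new/V_old).
Step 3:
                  C         D
  init    9.7123e-04    0.0941
  Δ               0         0
  eq      9.7123e-04    0.0941
  solve Keq expr → x = 0; check Q = 9388

x = 0 M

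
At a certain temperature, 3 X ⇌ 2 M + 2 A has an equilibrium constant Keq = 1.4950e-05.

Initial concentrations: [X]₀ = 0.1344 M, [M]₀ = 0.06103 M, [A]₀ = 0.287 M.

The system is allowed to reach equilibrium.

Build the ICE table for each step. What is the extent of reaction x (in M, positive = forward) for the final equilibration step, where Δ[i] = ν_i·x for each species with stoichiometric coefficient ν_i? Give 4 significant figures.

x = -0.02962 M

Q₀ = 0.1264 vs Keq = 1.4950e-05 ⇒ Q>K, reverse
Step 1:
                  X         M         A
  init       0.1344   0.06103     0.287
  Δ         0.08886  -0.05924  -0.05924
  eq         0.2233  0.001791    0.2278
  solve Keq expr → x = -0.02962; check Q = 1.4950e-05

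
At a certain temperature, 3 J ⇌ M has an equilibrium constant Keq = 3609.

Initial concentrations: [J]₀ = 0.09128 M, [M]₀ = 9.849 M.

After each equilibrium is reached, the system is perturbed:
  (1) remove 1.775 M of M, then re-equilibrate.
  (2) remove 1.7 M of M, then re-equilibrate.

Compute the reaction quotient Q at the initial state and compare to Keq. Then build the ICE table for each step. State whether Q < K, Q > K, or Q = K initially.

Q₀ = 1.2950e+04 vs Keq = 3609 ⇒ Q>K, reverse
Step 1:
                    J           M
  init        0.09128       9.849
  Δ           0.04839    -0.01613
  eq           0.1397       9.833
  solve Keq expr → x = -0.01613; check Q = 3609
Then remove 1.775 M of M.
Step 2:
                    J           M
  init         0.1397       8.058
  Δ         -0.008951    0.002984
  eq           0.1307       8.061
  solve Keq expr → x = 0.002984; check Q = 3609
Then remove 1.7 M of M.
Step 3:
                    J           M
  init         0.1307       6.361
  Δ         -0.009903    0.003301
  eq           0.1208       6.364
  solve Keq expr → x = 0.003301; check Q = 3609

Q₀ = 1.2950e+04; Q > K (proceeds reverse)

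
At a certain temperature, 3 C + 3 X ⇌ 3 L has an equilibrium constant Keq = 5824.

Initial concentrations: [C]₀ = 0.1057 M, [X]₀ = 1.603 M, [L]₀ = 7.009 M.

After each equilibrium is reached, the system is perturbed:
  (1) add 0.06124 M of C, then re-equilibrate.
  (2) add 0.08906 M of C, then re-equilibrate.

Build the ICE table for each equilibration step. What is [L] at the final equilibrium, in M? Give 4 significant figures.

[L]_eq = 7.02 M

Q₀ = 7.0785e+04 vs Keq = 5824 ⇒ Q>K, reverse
Step 1:
                    C           X           L
  Initial      0.1057       1.603       7.009
  Change        0.117       0.117      -0.117
  Equil        0.2227        1.72       6.892
  solve Keq expr → x = -0.039; check Q = 5824
Then add 0.06124 M of C.
Step 2:
                    C           X           L
  Initial       0.284        1.72       6.892
  Change     -0.05248    -0.05248     0.05248
  Equil        0.2315       1.668       6.944
  solve Keq expr → x = 0.01749; check Q = 5824
Then add 0.08906 M of C.
Step 3:
                    C           X           L
  Initial      0.3205       1.668       6.944
  Change     -0.07546    -0.07546     0.07546
  Equil        0.2451       1.592        7.02
  solve Keq expr → x = 0.02515; check Q = 5824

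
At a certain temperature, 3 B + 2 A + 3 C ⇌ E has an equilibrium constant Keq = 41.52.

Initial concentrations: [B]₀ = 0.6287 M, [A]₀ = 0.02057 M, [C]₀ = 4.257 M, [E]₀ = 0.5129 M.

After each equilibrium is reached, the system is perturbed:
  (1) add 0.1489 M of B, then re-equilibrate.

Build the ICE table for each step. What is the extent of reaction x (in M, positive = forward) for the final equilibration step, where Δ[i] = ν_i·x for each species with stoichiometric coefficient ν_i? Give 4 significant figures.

x = 0.003145 M

Q₀ = 63.23 vs Keq = 41.52 ⇒ Q>K, reverse
Step 1:
                   B          A          C          E
  init        0.6287    0.02057      4.257     0.5129
  Δ         0.006477   0.004318   0.006477  -0.002159
  eq          0.6352    0.02489      4.263     0.5107
  solve Keq expr → x = -0.002159; check Q = 41.52
Then add 0.1489 M of B.
Step 2:
                   B          A          C          E
  init        0.7841    0.02489      4.263     0.5107
  Δ        -0.009435   -0.00629  -0.009435   0.003145
  eq          0.7746     0.0186      4.254     0.5139
  solve Keq expr → x = 0.003145; check Q = 41.52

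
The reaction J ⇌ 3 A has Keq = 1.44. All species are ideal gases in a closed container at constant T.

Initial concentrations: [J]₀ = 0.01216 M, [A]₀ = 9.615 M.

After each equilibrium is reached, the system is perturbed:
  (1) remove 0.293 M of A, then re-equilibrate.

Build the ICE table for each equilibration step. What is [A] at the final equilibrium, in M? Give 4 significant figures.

Q₀ = 7.3099e+04 vs Keq = 1.44 ⇒ Q>K, reverse
Step 1:
                  J         A
  I         0.01216     9.615
  C           2.681    -8.044
  E           2.693     1.571
  solve Keq expr → x = -2.681; check Q = 1.44
Then remove 0.293 M of A.
Step 2:
                  J         A
  I           2.693     1.278
  C        -0.09166     0.275
  E           2.602     1.553
  solve Keq expr → x = 0.09166; check Q = 1.44

[A]_eq = 1.553 M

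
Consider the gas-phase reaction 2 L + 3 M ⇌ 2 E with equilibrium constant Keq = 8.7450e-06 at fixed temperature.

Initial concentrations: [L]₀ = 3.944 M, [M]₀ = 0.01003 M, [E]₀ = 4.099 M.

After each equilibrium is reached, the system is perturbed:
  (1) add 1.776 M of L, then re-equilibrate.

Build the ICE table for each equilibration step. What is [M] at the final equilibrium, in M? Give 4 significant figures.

Q₀ = 1.0705e+06 vs Keq = 8.7450e-06 ⇒ Q>K, reverse
Step 1:
                    L           M           E
  Initial       3.944     0.01003       4.099
  Change        3.788       5.683      -3.788
  Equil         7.732       5.693      0.3106
  solve Keq expr → x = -1.894; check Q = 8.7450e-06
Then add 1.776 M of L.
Step 2:
                    L           M           E
  Initial       9.508       5.693      0.3106
  Change     -0.05997    -0.08995     0.05997
  Equil         9.448       5.603      0.3705
  solve Keq expr → x = 0.02998; check Q = 8.7450e-06

[M]_eq = 5.603 M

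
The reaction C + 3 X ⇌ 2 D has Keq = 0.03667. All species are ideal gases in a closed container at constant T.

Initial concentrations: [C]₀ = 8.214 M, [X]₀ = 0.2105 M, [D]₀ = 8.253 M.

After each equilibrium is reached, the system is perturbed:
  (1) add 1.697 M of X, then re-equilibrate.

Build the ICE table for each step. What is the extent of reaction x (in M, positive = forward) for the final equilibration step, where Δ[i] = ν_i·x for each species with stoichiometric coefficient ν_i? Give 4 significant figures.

Q₀ = 889 vs Keq = 0.03667 ⇒ Q>K, reverse
Step 1:
                   C          X          D
  Initial      8.214     0.2105      8.253
  Change       1.394      4.182     -2.788
  Equil        9.608      4.393      5.465
  solve Keq expr → x = -1.394; check Q = 0.03667
Then add 1.697 M of X.
Step 2:
                   C          X          D
  Initial      9.608       6.09      5.465
  Change     -0.4022     -1.207     0.8045
  Equil        9.206      4.883      6.269
  solve Keq expr → x = 0.4022; check Q = 0.03667

x = 0.4022 M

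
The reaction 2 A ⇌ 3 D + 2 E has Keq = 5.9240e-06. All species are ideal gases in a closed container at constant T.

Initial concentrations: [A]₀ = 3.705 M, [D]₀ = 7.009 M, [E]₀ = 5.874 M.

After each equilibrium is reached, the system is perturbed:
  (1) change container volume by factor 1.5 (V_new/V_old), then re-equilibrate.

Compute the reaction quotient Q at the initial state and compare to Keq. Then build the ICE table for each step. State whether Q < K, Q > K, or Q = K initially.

Q₀ = 865.5 vs Keq = 5.9240e-06 ⇒ Q>K, reverse
Step 1:
                    A           D           E
  I             3.705       7.009       5.874
  C              4.63      -6.945       -4.63
  E             8.335      0.0643       1.244
  solve Keq expr → x = -2.315; check Q = 5.9240e-06
Then change container volume by factor 1.5 (V_new/V_old).
Step 2:
                    A           D           E
  I             5.557     0.04287      0.8295
  C          -0.01375     0.02063     0.01375
  E             5.543     0.06349      0.8432
  solve Keq expr → x = 0.006876; check Q = 5.9240e-06

Q₀ = 865.5; Q > K (proceeds reverse)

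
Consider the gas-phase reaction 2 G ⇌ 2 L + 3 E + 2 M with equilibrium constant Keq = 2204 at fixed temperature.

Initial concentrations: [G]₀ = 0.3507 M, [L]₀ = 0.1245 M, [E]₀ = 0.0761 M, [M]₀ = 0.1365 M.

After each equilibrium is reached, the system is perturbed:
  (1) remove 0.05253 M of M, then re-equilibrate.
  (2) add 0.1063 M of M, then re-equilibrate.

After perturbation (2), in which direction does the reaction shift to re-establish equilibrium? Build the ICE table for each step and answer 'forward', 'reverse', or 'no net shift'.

Direction: reverse

Q₀ = 1.0349e-06 vs Keq = 2204 ⇒ Q<K, forward
Step 1:
                  G         L         E         M
  I          0.3507    0.1245    0.0761    0.1365
  C         -0.3484    0.3484    0.5227    0.3484
  E        0.002263    0.4729    0.5988    0.4849
  solve Keq expr → x = 0.1742; check Q = 2204
Then remove 0.05253 M of M.
Step 2:
                  G         L         E         M
  I        0.002263    0.4729    0.5988    0.4324
  C       -2.4119e-04 2.4119e-04 3.6178e-04 2.4119e-04
  E        0.002022    0.4732    0.5991    0.4326
  solve Keq expr → x = 1.2059e-04; check Q = 2204
Then add 0.1063 M of M.
Step 3:
                  G         L         E         M
  I        0.002022    0.4732    0.5991    0.5389
  C       4.8737e-04 -4.8737e-04 -7.3106e-04 -4.8737e-04
  E         0.00251    0.4727    0.5984    0.5385
  solve Keq expr → x = -2.4369e-04; check Q = 2204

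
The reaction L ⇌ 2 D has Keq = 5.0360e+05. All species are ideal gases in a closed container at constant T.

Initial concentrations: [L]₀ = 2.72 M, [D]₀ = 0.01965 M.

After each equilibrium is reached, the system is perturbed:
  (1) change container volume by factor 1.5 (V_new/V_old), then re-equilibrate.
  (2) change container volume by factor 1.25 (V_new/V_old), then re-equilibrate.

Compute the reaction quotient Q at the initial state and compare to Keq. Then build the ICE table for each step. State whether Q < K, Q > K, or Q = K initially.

Q₀ = 1.4196e-04; Q < K (proceeds forward)

Q₀ = 1.4196e-04 vs Keq = 5.0360e+05 ⇒ Q<K, forward
Step 1:
                  L         D
  Initial      2.72   0.01965
  Change      -2.72      5.44
  Equil   5.9187e-05      5.46
  solve Keq expr → x = 2.72; check Q = 5.0360e+05
Then change container volume by factor 1.5 (V_new/V_old).
Step 2:
                  L         D
  Initial 3.9458e-05      3.64
  Change  -1.3152e-05 2.6304e-05
  Equil   2.6306e-05      3.64
  solve Keq expr → x = 1.3152e-05; check Q = 5.0360e+05
Then change container volume by factor 1.25 (V_new/V_old).
Step 3:
                  L         D
  Initial 2.1045e-05     2.912
  Change  -4.2088e-06 8.4176e-06
  Equil   1.6836e-05     2.912
  solve Keq expr → x = 4.2088e-06; check Q = 5.0360e+05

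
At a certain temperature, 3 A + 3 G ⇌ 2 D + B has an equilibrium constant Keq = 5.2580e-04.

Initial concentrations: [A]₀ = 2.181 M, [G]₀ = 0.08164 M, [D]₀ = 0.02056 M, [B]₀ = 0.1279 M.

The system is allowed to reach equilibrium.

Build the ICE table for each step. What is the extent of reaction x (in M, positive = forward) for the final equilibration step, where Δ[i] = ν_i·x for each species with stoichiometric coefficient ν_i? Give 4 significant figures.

x = -0.006777 M

Q₀ = 0.009577 vs Keq = 5.2580e-04 ⇒ Q>K, reverse
Step 1:
                    A           G           D           B
  Initial       2.181     0.08164     0.02056      0.1279
  Change      0.02033     0.02033    -0.01355   -0.006777
  Equil         2.201       0.102    0.007007      0.1211
  solve Keq expr → x = -0.006777; check Q = 5.2580e-04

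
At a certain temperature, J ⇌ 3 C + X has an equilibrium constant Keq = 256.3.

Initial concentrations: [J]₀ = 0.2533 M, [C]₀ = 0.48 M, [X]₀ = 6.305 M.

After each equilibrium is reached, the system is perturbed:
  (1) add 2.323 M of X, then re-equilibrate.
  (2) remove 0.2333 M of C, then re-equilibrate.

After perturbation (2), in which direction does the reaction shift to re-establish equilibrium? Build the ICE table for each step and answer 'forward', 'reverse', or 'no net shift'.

Direction: forward

Q₀ = 2.753 vs Keq = 256.3 ⇒ Q<K, forward
Step 1:
                   J          C          X
  I           0.2533       0.48      6.305
  C          -0.2166     0.6498     0.2166
  E           0.0367       1.13      6.522
  solve Keq expr → x = 0.2166; check Q = 256.3
Then add 2.323 M of X.
Step 2:
                   J          C          X
  I           0.0367       1.13      8.845
  C         0.009391   -0.02817  -0.009391
  E          0.04609      1.102      8.835
  solve Keq expr → x = -0.009391; check Q = 256.3
Then remove 0.2333 M of C.
Step 3:
                   J          C          X
  I          0.04609     0.8683      8.835
  C         -0.01878    0.05633    0.01878
  E          0.02731     0.9247      8.854
  solve Keq expr → x = 0.01878; check Q = 256.3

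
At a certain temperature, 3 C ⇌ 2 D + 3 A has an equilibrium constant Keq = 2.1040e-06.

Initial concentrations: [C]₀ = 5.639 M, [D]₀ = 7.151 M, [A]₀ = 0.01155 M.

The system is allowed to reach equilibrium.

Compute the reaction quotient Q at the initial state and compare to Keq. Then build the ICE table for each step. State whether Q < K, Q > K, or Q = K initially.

Q₀ = 4.3941e-07; Q < K (proceeds forward)

Q₀ = 4.3941e-07 vs Keq = 2.1040e-06 ⇒ Q<K, forward
Step 1:
                    C           D           A
  I             5.639       7.151     0.01155
  C         -0.007881    0.005254    0.007881
  E             5.631       7.156     0.01943
  solve Keq expr → x = 0.002627; check Q = 2.1040e-06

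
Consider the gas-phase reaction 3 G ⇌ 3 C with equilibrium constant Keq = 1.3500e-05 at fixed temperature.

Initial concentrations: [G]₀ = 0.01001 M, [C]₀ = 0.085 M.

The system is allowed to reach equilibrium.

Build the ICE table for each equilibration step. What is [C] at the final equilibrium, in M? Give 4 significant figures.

[C]_eq = 0.00221 M

Q₀ = 612.3 vs Keq = 1.3500e-05 ⇒ Q>K, reverse
Step 1:
                   G          C
  init       0.01001      0.085
  Δ          0.08279   -0.08279
  eq          0.0928    0.00221
  solve Keq expr → x = -0.0276; check Q = 1.3500e-05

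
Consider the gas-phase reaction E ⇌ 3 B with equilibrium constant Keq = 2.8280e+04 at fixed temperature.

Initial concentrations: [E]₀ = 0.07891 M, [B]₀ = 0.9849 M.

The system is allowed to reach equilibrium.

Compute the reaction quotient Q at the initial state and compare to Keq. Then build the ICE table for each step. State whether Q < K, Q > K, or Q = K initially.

Q₀ = 12.11; Q < K (proceeds forward)

Q₀ = 12.11 vs Keq = 2.8280e+04 ⇒ Q<K, forward
Step 1:
                  E         B
  Initial   0.07891    0.9849
  Change   -0.07885    0.2365
  Equil   6.4437e-05     1.221
  solve Keq expr → x = 0.07885; check Q = 2.8280e+04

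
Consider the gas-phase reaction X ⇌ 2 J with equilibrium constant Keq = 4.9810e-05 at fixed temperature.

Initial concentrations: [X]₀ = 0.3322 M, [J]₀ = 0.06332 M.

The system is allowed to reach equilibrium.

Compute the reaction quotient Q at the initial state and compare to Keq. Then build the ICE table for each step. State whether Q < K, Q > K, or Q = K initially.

Q₀ = 0.01207; Q > K (proceeds reverse)

Q₀ = 0.01207 vs Keq = 4.9810e-05 ⇒ Q>K, reverse
Step 1:
                   X          J
  init        0.3322    0.06332
  Δ          0.02954   -0.05908
  eq          0.3617   0.004245
  solve Keq expr → x = -0.02954; check Q = 4.9810e-05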